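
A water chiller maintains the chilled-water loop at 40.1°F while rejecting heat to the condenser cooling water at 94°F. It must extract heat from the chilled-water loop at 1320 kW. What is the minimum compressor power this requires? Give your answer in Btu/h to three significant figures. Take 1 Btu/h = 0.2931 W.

486000 Btu/h

In absolute terms T_C = 277.65 K and T_H = 307.59 K, so ΔT = 29.94 K.
COP_Carnot = T_C/ΔT = 277.65/29.94 = 9.272.
Ẇ_min = Q̇/COP_Carnot = 1320/9.272 = 142.4 kW = 485700 Btu/h.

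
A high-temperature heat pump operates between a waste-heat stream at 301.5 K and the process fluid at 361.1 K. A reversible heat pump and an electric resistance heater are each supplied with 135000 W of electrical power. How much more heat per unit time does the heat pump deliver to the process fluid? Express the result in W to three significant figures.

The reservoir spacing is ΔT = 361.1 − 301.5 = 59.60 K.
COP_Carnot = T_H/ΔT = 361.10/59.60 = 6.059.
The heat pump delivers Q̇_H = COP × Ẇ = 817900 W; the resistance heater delivers Ẇ = 135000 W.
Extra = (COP − 1)·Ẇ = 682900 W.

683000 W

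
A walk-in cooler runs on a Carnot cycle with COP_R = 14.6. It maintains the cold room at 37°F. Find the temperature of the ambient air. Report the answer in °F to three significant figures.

71.0 °F

COP_R = T_C/(T_H − T_C) gives T_H − T_C = T_C/COP.
With T_C = 275.93 K, T_H = 275.93 × (1 + 1/14.6) = 294.83 K.
Converting, 294.83 K = 71.02°F.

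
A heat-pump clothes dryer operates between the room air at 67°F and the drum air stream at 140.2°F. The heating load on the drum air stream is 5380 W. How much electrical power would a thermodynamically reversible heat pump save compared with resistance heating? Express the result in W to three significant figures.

In absolute terms T_C = 292.59 K and T_H = 333.26 K, so ΔT = 40.67 K.
COP_Carnot = T_H/ΔT = 333.26/40.67 = 8.195.
Resistance heating needs Ẇ_res = Q̇_H = 5380 W; the reversible heat pump needs only Ẇ_hp = Q̇_H/COP = 656.5 W.
Saving = 5380 − 656.5 = 4723 W.

4720 W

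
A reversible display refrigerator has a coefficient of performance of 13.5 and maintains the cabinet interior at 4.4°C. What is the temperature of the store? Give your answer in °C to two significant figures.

25 °C

COP_R = T_C/(T_H − T_C) gives T_H − T_C = T_C/COP.
With T_C = 277.55 K, T_H = 277.55 × (1 + 1/13.5) = 298.11 K.
Converting, 298.11 K = 24.96°C.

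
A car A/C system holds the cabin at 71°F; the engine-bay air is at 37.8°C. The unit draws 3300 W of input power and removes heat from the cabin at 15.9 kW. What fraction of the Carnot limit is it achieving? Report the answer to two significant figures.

0.26

Converting, Q̇_C = 15.90 kW = 15900 W, so COP_actual = Q̇_C/Ẇ = 15900/3300 = 4.818.
In absolute terms T_C = 294.82 K and T_H = 310.95 K, so ΔT = 16.13 K.
COP_Carnot = T_C/ΔT = 294.82/16.13 = 18.27.
η_II = COP_actual/COP_Carnot = 4.818/18.27 = 0.2637.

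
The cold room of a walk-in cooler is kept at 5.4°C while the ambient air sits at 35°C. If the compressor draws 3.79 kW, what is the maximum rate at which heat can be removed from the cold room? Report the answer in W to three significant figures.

35700 W

In absolute terms T_C = 278.55 K and T_H = 308.15 K, so ΔT = 29.60 K.
COP_Carnot = T_C/ΔT = 278.55/29.60 = 9.410.
Q̇_max = COP_Carnot × Ẇ = 9.410 × 3.790 kW = 35.67 kW = 35670 W.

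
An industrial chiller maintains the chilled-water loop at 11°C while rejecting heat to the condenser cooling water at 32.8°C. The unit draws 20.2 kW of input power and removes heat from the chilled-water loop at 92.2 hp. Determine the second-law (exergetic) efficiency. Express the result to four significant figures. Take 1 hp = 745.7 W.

0.2611

Converting, Q̇_C = 92.20 hp = 68.75 kW, so COP_actual = Q̇_C/Ẇ = 68.75/20.20 = 3.404.
In absolute terms T_C = 284.15 K and T_H = 305.95 K, so ΔT = 21.80 K.
COP_Carnot = T_C/ΔT = 284.15/21.80 = 13.03.
η_II = COP_actual/COP_Carnot = 3.404/13.03 = 0.2611.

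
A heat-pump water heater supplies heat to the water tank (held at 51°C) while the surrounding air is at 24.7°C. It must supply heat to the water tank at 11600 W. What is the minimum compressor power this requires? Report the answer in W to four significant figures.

In absolute terms T_C = 297.85 K and T_H = 324.15 K, so ΔT = 26.30 K.
COP_Carnot = T_H/ΔT = 324.15/26.30 = 12.33.
Ẇ_min = Q̇/COP_Carnot = 11600/12.33 = 941.2 W.

941.2 W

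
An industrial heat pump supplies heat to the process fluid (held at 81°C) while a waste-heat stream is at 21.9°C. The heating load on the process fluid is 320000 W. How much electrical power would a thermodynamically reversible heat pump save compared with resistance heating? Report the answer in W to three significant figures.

267000 W

In absolute terms T_C = 295.05 K and T_H = 354.15 K, so ΔT = 59.10 K.
COP_Carnot = T_H/ΔT = 354.15/59.10 = 5.992.
Resistance heating needs Ẇ_res = Q̇_H = 320000 W; the reversible heat pump needs only Ẇ_hp = Q̇_H/COP = 53400 W.
Saving = 320000 − 53400 = 266600 W.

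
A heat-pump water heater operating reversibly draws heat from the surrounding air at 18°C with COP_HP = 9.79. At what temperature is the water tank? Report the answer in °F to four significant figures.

COP_HP = T_H/(T_H − T_C) rearranges to T_H = COP·T_C/(COP − 1).
With T_C = 291.15 K, T_H = 9.79 × 291.15/8.790 = 324.27 K.
Converting, 324.27 K = 124.02°F.

124.0 °F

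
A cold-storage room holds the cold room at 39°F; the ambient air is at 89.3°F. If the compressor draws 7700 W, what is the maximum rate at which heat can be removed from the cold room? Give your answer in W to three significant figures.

76300 W

In absolute terms T_C = 277.04 K and T_H = 304.98 K, so ΔT = 27.94 K.
COP_Carnot = T_C/ΔT = 277.04/27.94 = 9.914.
Q̇_max = COP_Carnot × Ẇ = 9.914 × 7700 W = 76340 W.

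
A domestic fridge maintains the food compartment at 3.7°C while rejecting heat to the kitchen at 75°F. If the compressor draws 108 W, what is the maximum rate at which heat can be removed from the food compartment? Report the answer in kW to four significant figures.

In absolute terms T_C = 276.85 K and T_H = 297.04 K, so ΔT = 20.19 K.
COP_Carnot = T_C/ΔT = 276.85/20.19 = 13.71.
Q̇_max = COP_Carnot × Ẇ = 13.71 × 108.0 W = 1481 W = 1.481 kW.

1.481 kW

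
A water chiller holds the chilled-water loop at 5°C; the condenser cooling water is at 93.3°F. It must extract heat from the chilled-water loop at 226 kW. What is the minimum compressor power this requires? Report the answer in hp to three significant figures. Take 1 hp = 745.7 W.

31.7 hp

In absolute terms T_C = 278.15 K and T_H = 307.21 K, so ΔT = 29.06 K.
COP_Carnot = T_C/ΔT = 278.15/29.06 = 9.573.
Ẇ_min = Q̇/COP_Carnot = 226.0/9.573 = 23.61 kW = 31.66 hp.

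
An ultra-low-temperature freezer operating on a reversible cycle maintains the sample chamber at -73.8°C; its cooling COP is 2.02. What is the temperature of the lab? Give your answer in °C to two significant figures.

COP_R = T_C/(T_H − T_C) gives T_H − T_C = T_C/COP.
With T_C = 199.35 K, T_H = 199.35 × (1 + 1/2.02) = 298.04 K.
Converting, 298.04 K = 24.89°C.

25 °C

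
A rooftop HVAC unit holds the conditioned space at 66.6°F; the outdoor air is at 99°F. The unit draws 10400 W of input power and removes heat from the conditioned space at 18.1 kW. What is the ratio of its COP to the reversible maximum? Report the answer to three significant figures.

0.107

Converting, Q̇_C = 18.10 kW = 18100 W, so COP_actual = Q̇_C/Ẇ = 18100/10400 = 1.740.
In absolute terms T_C = 292.37 K and T_H = 310.37 K, so ΔT = 18.00 K.
COP_Carnot = T_C/ΔT = 292.37/18.00 = 16.24.
η_II = COP_actual/COP_Carnot = 1.740/16.24 = 0.1071.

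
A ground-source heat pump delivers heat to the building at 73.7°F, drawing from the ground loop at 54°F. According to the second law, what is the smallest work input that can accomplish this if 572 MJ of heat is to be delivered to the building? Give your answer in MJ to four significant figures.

21.13 MJ

In absolute terms T_C = 285.37 K and T_H = 296.32 K, so ΔT = 10.94 K.
The reversible limit is COP_HP = T_H/ΔT = 27.07, so W_min = Q_H/COP = Q_H·ΔT/T_H.
W_min = 572.0 × 10.94/296.32 = 21.13 MJ.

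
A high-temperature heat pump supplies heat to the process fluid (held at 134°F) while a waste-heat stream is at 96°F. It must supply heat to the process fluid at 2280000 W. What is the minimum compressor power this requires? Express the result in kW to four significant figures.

In absolute terms T_C = 308.71 K and T_H = 329.82 K, so ΔT = 21.11 K.
COP_Carnot = T_H/ΔT = 329.82/21.11 = 15.62.
Ẇ_min = Q̇/COP_Carnot = 2280000/15.62 = 145900 W = 145.9 kW.

145.9 kW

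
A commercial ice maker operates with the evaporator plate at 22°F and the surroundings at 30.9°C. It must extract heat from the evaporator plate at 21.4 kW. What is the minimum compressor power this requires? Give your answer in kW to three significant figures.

2.92 kW

In absolute terms T_C = 267.59 K and T_H = 304.05 K, so ΔT = 36.46 K.
COP_Carnot = T_C/ΔT = 267.59/36.46 = 7.340.
Ẇ_min = Q̇/COP_Carnot = 21.40/7.340 = 2.915 kW.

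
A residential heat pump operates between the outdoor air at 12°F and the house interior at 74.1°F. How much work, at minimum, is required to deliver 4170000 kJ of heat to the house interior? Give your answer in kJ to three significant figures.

485000 kJ

In absolute terms T_C = 262.04 K and T_H = 296.54 K, so ΔT = 34.50 K.
The reversible limit is COP_HP = T_H/ΔT = 8.595, so W_min = Q_H/COP = Q_H·ΔT/T_H.
W_min = 4170000 × 34.50/296.54 = 485100 kJ.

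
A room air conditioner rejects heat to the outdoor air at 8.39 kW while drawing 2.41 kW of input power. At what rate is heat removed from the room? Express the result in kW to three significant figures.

For a cyclic device the first law requires Q̇_H = Q̇_C + Ẇ.
Q̇_C = Q̇_H − Ẇ = 5.980 kW.

5.98 kW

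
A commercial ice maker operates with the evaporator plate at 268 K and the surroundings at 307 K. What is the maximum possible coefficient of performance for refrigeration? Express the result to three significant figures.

6.87

The reservoir spacing is ΔT = 307 − 268 = 39.00 K.
For a reversible cycle, COP_Carnot = T_C/ΔT = 268.00/39.00 = 6.872.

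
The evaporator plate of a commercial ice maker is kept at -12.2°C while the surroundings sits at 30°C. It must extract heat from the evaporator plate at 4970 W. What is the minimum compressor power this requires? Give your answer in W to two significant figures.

In absolute terms T_C = 260.95 K and T_H = 303.15 K, so ΔT = 42.20 K.
COP_Carnot = T_C/ΔT = 260.95/42.20 = 6.184.
Ẇ_min = Q̇/COP_Carnot = 4970/6.184 = 803.7 W.

800 W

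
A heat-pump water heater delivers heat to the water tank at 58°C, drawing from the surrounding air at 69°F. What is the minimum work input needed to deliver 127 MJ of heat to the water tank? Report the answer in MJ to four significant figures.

14.36 MJ

In absolute terms T_C = 293.71 K and T_H = 331.15 K, so ΔT = 37.44 K.
The reversible limit is COP_HP = T_H/ΔT = 8.844, so W_min = Q_H/COP = Q_H·ΔT/T_H.
W_min = 127.0 × 37.44/331.15 = 14.36 MJ.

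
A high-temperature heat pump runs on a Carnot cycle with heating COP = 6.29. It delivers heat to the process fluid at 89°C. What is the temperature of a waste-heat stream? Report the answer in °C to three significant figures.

COP_HP = T_H/(T_H − T_C) gives T_H − T_C = T_H/COP.
With T_H = 362.15 K, T_C = 362.15 × (1 − 1/6.29) = 304.57 K.
Converting, 304.57 K = 31.42°C.

31.4 °C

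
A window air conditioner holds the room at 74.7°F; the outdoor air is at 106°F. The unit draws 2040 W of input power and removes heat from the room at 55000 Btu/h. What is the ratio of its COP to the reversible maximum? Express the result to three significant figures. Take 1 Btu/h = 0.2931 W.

0.463

Converting, Q̇_C = 55000 Btu/h = 16120 W, so COP_actual = Q̇_C/Ẇ = 16120/2040 = 7.902.
In absolute terms T_C = 296.87 K and T_H = 314.26 K, so ΔT = 17.39 K.
COP_Carnot = T_C/ΔT = 296.87/17.39 = 17.07.
η_II = COP_actual/COP_Carnot = 7.902/17.07 = 0.4629.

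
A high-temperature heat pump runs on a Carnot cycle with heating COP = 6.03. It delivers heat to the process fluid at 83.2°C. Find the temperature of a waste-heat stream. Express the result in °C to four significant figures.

24.10 °C

COP_HP = T_H/(T_H − T_C) gives T_H − T_C = T_H/COP.
With T_H = 356.35 K, T_C = 356.35 × (1 − 1/6.03) = 297.25 K.
Converting, 297.25 K = 24.10°C.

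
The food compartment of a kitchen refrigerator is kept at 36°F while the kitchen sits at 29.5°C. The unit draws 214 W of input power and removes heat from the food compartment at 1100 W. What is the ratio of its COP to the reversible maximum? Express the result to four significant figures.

COP_actual = Q̇_C/Ẇ = 1100/214.0 = 5.140.
In absolute terms T_C = 275.37 K and T_H = 302.65 K, so ΔT = 27.28 K.
COP_Carnot = T_C/ΔT = 275.37/27.28 = 10.10.
η_II = COP_actual/COP_Carnot = 5.140/10.10 = 0.5092.

0.5092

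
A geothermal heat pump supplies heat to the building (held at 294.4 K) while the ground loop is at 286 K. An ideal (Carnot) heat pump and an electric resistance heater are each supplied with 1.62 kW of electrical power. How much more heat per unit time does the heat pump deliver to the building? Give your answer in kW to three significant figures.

55.2 kW

The reservoir spacing is ΔT = 294.4 − 286 = 8.400 K.
COP_Carnot = T_H/ΔT = 294.40/8.400 = 35.05.
The heat pump delivers Q̇_H = COP × Ẇ = 56.78 kW; the resistance heater delivers Ẇ = 1.620 kW.
Extra = (COP − 1)·Ẇ = 55.16 kW.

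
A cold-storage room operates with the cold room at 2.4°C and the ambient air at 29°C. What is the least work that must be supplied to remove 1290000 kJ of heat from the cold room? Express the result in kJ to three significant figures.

In absolute terms T_C = 275.55 K and T_H = 302.15 K, so ΔT = 26.60 K.
The reversible limit is COP_R = T_C/ΔT = 10.36, so W_min = Q_C/COP = Q_C·ΔT/T_C.
W_min = 1290000 × 26.60/275.55 = 124500 kJ.

125000 kJ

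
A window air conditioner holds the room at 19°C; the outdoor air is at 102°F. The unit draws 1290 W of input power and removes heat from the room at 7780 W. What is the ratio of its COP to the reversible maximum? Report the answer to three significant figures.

0.411

COP_actual = Q̇_C/Ẇ = 7780/1290 = 6.031.
In absolute terms T_C = 292.15 K and T_H = 312.04 K, so ΔT = 19.89 K.
COP_Carnot = T_C/ΔT = 292.15/19.89 = 14.69.
η_II = COP_actual/COP_Carnot = 6.031/14.69 = 0.4106.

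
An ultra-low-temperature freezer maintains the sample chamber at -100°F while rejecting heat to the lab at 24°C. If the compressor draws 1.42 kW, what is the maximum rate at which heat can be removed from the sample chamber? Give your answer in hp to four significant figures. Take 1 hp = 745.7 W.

In absolute terms T_C = 199.82 K and T_H = 297.15 K, so ΔT = 97.33 K.
COP_Carnot = T_C/ΔT = 199.82/97.33 = 2.053.
Q̇_max = COP_Carnot × Ẇ = 2.053 × 1.420 kW = 2.915 kW = 3.909 hp.

3.909 hp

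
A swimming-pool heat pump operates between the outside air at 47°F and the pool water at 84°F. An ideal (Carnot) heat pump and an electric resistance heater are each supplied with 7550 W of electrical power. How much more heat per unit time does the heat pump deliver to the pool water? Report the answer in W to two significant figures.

100000 W

In absolute terms T_C = 281.48 K and T_H = 302.04 K, so ΔT = 20.56 K.
COP_Carnot = T_H/ΔT = 302.04/20.56 = 14.69.
The heat pump delivers Q̇_H = COP × Ẇ = 110900 W; the resistance heater delivers Ẇ = 7550 W.
Extra = (COP − 1)·Ẇ = 103400 W.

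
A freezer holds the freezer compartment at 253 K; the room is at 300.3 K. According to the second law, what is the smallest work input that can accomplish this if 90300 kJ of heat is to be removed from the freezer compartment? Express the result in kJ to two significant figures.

17000 kJ

The reservoir spacing is ΔT = 300.3 − 253 = 47.30 K.
The reversible limit is COP_R = T_C/ΔT = 5.349, so W_min = Q_C/COP = Q_C·ΔT/T_C.
W_min = 90300 × 47.30/253.00 = 16880 kJ.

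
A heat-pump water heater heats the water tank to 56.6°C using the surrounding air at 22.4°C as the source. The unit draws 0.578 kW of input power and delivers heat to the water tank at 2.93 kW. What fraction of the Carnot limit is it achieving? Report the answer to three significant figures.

0.526

COP_actual = Q̇_H/Ẇ = 2.930/0.5780 = 5.069.
In absolute terms T_C = 295.55 K and T_H = 329.75 K, so ΔT = 34.20 K.
COP_Carnot = T_H/ΔT = 329.75/34.20 = 9.642.
η_II = COP_actual/COP_Carnot = 5.069/9.642 = 0.5258.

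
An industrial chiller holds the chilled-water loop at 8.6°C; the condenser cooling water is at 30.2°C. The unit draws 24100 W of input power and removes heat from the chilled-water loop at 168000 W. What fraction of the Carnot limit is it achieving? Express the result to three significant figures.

COP_actual = Q̇_C/Ẇ = 168000/24100 = 6.971.
In absolute terms T_C = 281.75 K and T_H = 303.35 K, so ΔT = 21.60 K.
COP_Carnot = T_C/ΔT = 281.75/21.60 = 13.04.
η_II = COP_actual/COP_Carnot = 6.971/13.04 = 0.5344.

0.534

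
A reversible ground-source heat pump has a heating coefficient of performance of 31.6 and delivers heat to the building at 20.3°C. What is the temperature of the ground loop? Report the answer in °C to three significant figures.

COP_HP = T_H/(T_H − T_C) gives T_H − T_C = T_H/COP.
With T_H = 293.45 K, T_C = 293.45 × (1 − 1/31.6) = 284.16 K.
Converting, 284.16 K = 11.01°C.

11.0 °C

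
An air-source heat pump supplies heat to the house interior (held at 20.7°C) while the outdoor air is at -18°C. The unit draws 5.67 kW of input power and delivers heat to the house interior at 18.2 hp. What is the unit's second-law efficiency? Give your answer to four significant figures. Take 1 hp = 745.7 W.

Converting, Q̇_H = 18.20 hp = 13.57 kW, so COP_actual = Q̇_H/Ẇ = 13.57/5.670 = 2.394.
In absolute terms T_C = 255.15 K and T_H = 293.85 K, so ΔT = 38.70 K.
COP_Carnot = T_H/ΔT = 293.85/38.70 = 7.593.
η_II = COP_actual/COP_Carnot = 2.394/7.593 = 0.3152.

0.3152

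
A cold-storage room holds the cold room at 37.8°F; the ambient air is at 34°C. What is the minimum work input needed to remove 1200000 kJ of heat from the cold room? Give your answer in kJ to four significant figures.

133600 kJ

In absolute terms T_C = 276.37 K and T_H = 307.15 K, so ΔT = 30.78 K.
The reversible limit is COP_R = T_C/ΔT = 8.980, so W_min = Q_C/COP = Q_C·ΔT/T_C.
W_min = 1200000 × 30.78/276.37 = 133600 kJ.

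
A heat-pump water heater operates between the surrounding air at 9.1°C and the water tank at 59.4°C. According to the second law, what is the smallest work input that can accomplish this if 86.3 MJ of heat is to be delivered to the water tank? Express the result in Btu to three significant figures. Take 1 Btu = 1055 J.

12400 Btu

In absolute terms T_C = 282.25 K and T_H = 332.55 K, so ΔT = 50.30 K.
The reversible limit is COP_HP = T_H/ΔT = 6.611, so W_min = Q_H/COP = Q_H·ΔT/T_H.
W_min = 86.30 × 50.30/332.55 = 13.05 MJ = 12370 Btu.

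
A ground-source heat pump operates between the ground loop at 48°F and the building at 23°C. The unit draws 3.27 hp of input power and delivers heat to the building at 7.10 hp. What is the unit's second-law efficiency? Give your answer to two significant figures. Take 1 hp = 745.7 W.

0.10

COP_actual = Q̇_H/Ẇ = 7.100/3.270 = 2.171.
In absolute terms T_C = 282.04 K and T_H = 296.15 K, so ΔT = 14.11 K.
COP_Carnot = T_H/ΔT = 296.15/14.11 = 20.99.
η_II = COP_actual/COP_Carnot = 2.171/20.99 = 0.1035.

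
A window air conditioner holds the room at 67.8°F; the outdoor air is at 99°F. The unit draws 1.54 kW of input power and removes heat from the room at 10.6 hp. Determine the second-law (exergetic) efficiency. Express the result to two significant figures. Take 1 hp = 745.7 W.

Converting, Q̇_C = 10.60 hp = 7.904 kW, so COP_actual = Q̇_C/Ẇ = 7.904/1.540 = 5.133.
In absolute terms T_C = 293.04 K and T_H = 310.37 K, so ΔT = 17.33 K.
COP_Carnot = T_C/ΔT = 293.04/17.33 = 16.91.
η_II = COP_actual/COP_Carnot = 5.133/16.91 = 0.3036.

0.30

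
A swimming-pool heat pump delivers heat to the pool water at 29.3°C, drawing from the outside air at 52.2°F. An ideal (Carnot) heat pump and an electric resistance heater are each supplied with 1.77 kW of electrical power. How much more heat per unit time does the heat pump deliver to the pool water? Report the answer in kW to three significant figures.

27.8 kW

In absolute terms T_C = 284.37 K and T_H = 302.45 K, so ΔT = 18.08 K.
COP_Carnot = T_H/ΔT = 302.45/18.08 = 16.73.
The heat pump delivers Q̇_H = COP × Ẇ = 29.61 kW; the resistance heater delivers Ẇ = 1.770 kW.
Extra = (COP − 1)·Ẇ = 27.84 kW.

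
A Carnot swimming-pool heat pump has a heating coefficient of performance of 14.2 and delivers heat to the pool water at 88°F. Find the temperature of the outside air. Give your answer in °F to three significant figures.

COP_HP = T_H/(T_H − T_C) gives T_H − T_C = T_H/COP.
With T_H = 304.26 K, T_C = 304.26 × (1 − 1/14.2) = 282.83 K.
Converting, 282.83 K = 49.43°F.

49.4 °F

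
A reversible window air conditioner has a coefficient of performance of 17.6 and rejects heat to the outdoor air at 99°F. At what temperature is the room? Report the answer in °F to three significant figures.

For a Carnot refrigerator COP_R = T_C/(T_H − T_C), so T_C = COP·T_H/(1 + COP).
With T_H = 310.37 K, T_C = 17.6 × 310.37/18.60 = 293.69 K.
Converting, 293.69 K = 68.96°F.

69.0 °F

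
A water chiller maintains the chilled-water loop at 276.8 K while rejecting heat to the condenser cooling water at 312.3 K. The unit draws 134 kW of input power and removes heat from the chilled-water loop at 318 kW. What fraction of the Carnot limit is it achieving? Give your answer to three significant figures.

0.304

COP_actual = Q̇_C/Ẇ = 318.0/134.0 = 2.373.
The reservoir spacing is ΔT = 312.3 − 276.8 = 35.50 K.
COP_Carnot = T_C/ΔT = 276.80/35.50 = 7.797.
η_II = COP_actual/COP_Carnot = 2.373/7.797 = 0.3044.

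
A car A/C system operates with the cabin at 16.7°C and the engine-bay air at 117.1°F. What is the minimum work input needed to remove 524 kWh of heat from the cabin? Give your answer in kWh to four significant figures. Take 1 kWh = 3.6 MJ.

55.28 kWh

In absolute terms T_C = 289.85 K and T_H = 320.43 K, so ΔT = 30.58 K.
The reversible limit is COP_R = T_C/ΔT = 9.479, so W_min = Q_C/COP = Q_C·ΔT/T_C.
W_min = 524.0 × 30.58/289.85 = 55.28 kWh.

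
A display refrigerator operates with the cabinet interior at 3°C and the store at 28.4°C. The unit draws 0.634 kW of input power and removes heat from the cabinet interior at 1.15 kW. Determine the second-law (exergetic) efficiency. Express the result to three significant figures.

0.167

COP_actual = Q̇_C/Ẇ = 1.150/0.6340 = 1.814.
In absolute terms T_C = 276.15 K and T_H = 301.55 K, so ΔT = 25.40 K.
COP_Carnot = T_C/ΔT = 276.15/25.40 = 10.87.
η_II = COP_actual/COP_Carnot = 1.814/10.87 = 0.1668.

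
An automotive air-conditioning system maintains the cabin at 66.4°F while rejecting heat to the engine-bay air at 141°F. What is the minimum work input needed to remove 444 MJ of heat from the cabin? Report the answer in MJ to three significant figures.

In absolute terms T_C = 292.26 K and T_H = 333.71 K, so ΔT = 41.44 K.
The reversible limit is COP_R = T_C/ΔT = 7.052, so W_min = Q_C/COP = Q_C·ΔT/T_C.
W_min = 444.0 × 41.44/292.26 = 62.96 MJ.

63.0 MJ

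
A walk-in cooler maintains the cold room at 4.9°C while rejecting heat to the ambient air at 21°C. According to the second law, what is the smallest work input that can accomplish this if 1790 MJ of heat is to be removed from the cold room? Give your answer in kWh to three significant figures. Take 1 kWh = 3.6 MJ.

In absolute terms T_C = 278.05 K and T_H = 294.15 K, so ΔT = 16.10 K.
The reversible limit is COP_R = T_C/ΔT = 17.27, so W_min = Q_C/COP = Q_C·ΔT/T_C.
W_min = 1790 × 16.10/278.05 = 103.6 MJ = 28.79 kWh.

28.8 kWh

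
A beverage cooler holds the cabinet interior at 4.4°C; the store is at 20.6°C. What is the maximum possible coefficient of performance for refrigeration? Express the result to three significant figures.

17.1

In absolute terms T_C = 277.55 K and T_H = 293.75 K, so ΔT = 16.20 K.
For a reversible cycle, COP_Carnot = T_C/ΔT = 277.55/16.20 = 17.13.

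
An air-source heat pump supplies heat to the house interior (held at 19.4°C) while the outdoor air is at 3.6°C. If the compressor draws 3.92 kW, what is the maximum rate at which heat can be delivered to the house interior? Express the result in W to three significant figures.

In absolute terms T_C = 276.75 K and T_H = 292.55 K, so ΔT = 15.80 K.
COP_Carnot = T_H/ΔT = 292.55/15.80 = 18.52.
Q̇_max = COP_Carnot × Ẇ = 18.52 × 3.920 kW = 72.58 kW = 72580 W.

72600 W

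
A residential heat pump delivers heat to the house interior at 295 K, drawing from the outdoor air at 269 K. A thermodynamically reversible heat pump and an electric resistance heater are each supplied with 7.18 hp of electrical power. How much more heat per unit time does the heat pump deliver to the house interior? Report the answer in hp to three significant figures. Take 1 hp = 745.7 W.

74.3 hp

The reservoir spacing is ΔT = 295 − 269 = 26.00 K.
COP_Carnot = T_H/ΔT = 295.00/26.00 = 11.35.
The heat pump delivers Q̇_H = COP × Ẇ = 81.47 hp; the resistance heater delivers Ẇ = 7.180 hp.
Extra = (COP − 1)·Ẇ = 74.29 hp.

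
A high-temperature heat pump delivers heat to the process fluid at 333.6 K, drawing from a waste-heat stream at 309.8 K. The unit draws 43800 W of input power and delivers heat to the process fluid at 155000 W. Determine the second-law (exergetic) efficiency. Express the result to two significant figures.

0.25

COP_actual = Q̇_H/Ẇ = 155000/43800 = 3.539.
The reservoir spacing is ΔT = 333.6 − 309.8 = 23.80 K.
COP_Carnot = T_H/ΔT = 333.60/23.80 = 14.02.
η_II = COP_actual/COP_Carnot = 3.539/14.02 = 0.2525.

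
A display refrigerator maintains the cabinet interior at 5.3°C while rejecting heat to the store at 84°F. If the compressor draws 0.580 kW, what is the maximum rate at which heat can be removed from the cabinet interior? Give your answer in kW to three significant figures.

6.85 kW

In absolute terms T_C = 278.45 K and T_H = 302.04 K, so ΔT = 23.59 K.
COP_Carnot = T_C/ΔT = 278.45/23.59 = 11.80.
Q̇_max = COP_Carnot × Ẇ = 11.80 × 0.5800 kW = 6.846 kW.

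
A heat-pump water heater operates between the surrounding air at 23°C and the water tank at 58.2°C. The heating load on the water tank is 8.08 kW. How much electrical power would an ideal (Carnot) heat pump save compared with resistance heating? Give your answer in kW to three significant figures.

In absolute terms T_C = 296.15 K and T_H = 331.35 K, so ΔT = 35.20 K.
COP_Carnot = T_H/ΔT = 331.35/35.20 = 9.413.
Resistance heating needs Ẇ_res = Q̇_H = 8.080 kW; the reversible heat pump needs only Ẇ_hp = Q̇_H/COP = 0.8584 kW.
Saving = 8.080 − 0.8584 = 7.222 kW.

7.22 kW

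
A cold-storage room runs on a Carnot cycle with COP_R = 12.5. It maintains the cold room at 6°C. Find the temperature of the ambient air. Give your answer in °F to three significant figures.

COP_R = T_C/(T_H − T_C) gives T_H − T_C = T_C/COP.
With T_C = 279.15 K, T_H = 279.15 × (1 + 1/12.5) = 301.48 K.
Converting, 301.48 K = 83.00°F.

83.0 °F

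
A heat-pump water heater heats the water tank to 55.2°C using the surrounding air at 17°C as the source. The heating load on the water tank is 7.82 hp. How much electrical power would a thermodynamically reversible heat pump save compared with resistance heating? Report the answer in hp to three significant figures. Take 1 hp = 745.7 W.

6.91 hp

In absolute terms T_C = 290.15 K and T_H = 328.35 K, so ΔT = 38.20 K.
COP_Carnot = T_H/ΔT = 328.35/38.20 = 8.596.
Resistance heating needs Ẇ_res = Q̇_H = 7.820 hp; the reversible heat pump needs only Ẇ_hp = Q̇_H/COP = 0.9098 hp.
Saving = 7.820 − 0.9098 = 6.910 hp.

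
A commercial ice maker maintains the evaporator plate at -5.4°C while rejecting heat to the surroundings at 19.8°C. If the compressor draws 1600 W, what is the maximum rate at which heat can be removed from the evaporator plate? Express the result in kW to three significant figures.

In absolute terms T_C = 267.75 K and T_H = 292.95 K, so ΔT = 25.20 K.
COP_Carnot = T_C/ΔT = 267.75/25.20 = 10.63.
Q̇_max = COP_Carnot × Ẇ = 10.63 × 1600 W = 17000 W = 17.00 kW.

17.0 kW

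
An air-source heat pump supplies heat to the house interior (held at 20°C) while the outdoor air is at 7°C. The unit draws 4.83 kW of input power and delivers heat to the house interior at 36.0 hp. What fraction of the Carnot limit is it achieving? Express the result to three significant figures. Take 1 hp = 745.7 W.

Converting, Q̇_H = 36.00 hp = 26.85 kW, so COP_actual = Q̇_H/Ẇ = 26.85/4.830 = 5.558.
In absolute terms T_C = 280.15 K and T_H = 293.15 K, so ΔT = 13.00 K.
COP_Carnot = T_H/ΔT = 293.15/13.00 = 22.55.
η_II = COP_actual/COP_Carnot = 5.558/22.55 = 0.2465.

0.246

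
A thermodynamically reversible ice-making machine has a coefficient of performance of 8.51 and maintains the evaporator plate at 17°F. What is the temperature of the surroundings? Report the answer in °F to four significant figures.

73.01 °F

COP_R = T_C/(T_H − T_C) gives T_H − T_C = T_C/COP.
With T_C = 264.82 K, T_H = 264.82 × (1 + 1/8.51) = 295.93 K.
Converting, 295.93 K = 73.01°F.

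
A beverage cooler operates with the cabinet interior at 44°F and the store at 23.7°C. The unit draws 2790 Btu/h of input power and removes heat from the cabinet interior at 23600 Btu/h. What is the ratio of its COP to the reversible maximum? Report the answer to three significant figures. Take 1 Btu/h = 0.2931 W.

COP_actual = Q̇_C/Ẇ = 23600/2790 = 8.459.
In absolute terms T_C = 279.82 K and T_H = 296.85 K, so ΔT = 17.03 K.
COP_Carnot = T_C/ΔT = 279.82/17.03 = 16.43.
η_II = COP_actual/COP_Carnot = 8.459/16.43 = 0.5149.

0.515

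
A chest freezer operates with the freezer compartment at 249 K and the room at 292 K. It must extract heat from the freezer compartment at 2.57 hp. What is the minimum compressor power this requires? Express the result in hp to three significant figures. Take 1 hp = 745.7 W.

0.444 hp

The reservoir spacing is ΔT = 292 − 249 = 43.00 K.
COP_Carnot = T_C/ΔT = 249.00/43.00 = 5.791.
Ẇ_min = Q̇/COP_Carnot = 2.570/5.791 = 0.4438 hp.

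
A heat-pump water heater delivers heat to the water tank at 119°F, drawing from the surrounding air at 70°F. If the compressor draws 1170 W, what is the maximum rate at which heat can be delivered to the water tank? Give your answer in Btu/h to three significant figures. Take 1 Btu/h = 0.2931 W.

47100 Btu/h

In absolute terms T_C = 294.26 K and T_H = 321.48 K, so ΔT = 27.22 K.
COP_Carnot = T_H/ΔT = 321.48/27.22 = 11.81.
Q̇_max = COP_Carnot × Ẇ = 11.81 × 1170 W = 13820 W = 47140 Btu/h.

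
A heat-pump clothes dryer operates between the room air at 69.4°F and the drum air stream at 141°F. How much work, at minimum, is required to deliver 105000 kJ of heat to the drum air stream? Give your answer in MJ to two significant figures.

In absolute terms T_C = 293.93 K and T_H = 333.71 K, so ΔT = 39.78 K.
The reversible limit is COP_HP = T_H/ΔT = 8.389, so W_min = Q_H/COP = Q_H·ΔT/T_H.
W_min = 105000 × 39.78/333.71 = 12520 kJ = 12.52 MJ.

13 MJ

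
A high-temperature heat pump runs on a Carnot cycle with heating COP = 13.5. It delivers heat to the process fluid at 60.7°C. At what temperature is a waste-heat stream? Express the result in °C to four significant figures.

35.97 °C

COP_HP = T_H/(T_H − T_C) gives T_H − T_C = T_H/COP.
With T_H = 333.85 K, T_C = 333.85 × (1 − 1/13.5) = 309.12 K.
Converting, 309.12 K = 35.97°C.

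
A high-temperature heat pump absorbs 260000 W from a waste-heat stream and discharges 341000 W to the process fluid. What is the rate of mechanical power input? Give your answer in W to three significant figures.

81000 W

For a cyclic device the first law requires Q̇_H = Q̇_C + Ẇ.
Ẇ = Q̇_H − Q̇_C = 81000 W.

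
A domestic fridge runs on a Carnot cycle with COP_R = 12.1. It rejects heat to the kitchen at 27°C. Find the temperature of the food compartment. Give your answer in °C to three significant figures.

For a Carnot refrigerator COP_R = T_C/(T_H − T_C), so T_C = COP·T_H/(1 + COP).
With T_H = 300.15 K, T_C = 12.1 × 300.15/13.10 = 277.24 K.
Converting, 277.24 K = 4.09°C.

4.09 °C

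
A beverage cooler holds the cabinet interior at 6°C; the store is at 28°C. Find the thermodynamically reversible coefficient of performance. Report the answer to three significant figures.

12.7

In absolute terms T_C = 279.15 K and T_H = 301.15 K, so ΔT = 22.00 K.
For a reversible cycle, COP_Carnot = T_C/ΔT = 279.15/22.00 = 12.69.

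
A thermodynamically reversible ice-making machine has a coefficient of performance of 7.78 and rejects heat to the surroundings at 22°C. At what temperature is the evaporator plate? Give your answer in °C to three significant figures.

-11.6 °C

For a Carnot refrigerator COP_R = T_C/(T_H − T_C), so T_C = COP·T_H/(1 + COP).
With T_H = 295.15 K, T_C = 7.78 × 295.15/8.780 = 261.53 K.
Converting, 261.53 K = -11.62°C.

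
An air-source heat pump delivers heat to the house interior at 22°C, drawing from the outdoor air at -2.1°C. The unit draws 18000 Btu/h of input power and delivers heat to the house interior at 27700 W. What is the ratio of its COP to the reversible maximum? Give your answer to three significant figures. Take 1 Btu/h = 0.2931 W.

0.429

Converting, Q̇_H = 27700 W = 94510 Btu/h, so COP_actual = Q̇_H/Ẇ = 94510/18000 = 5.250.
In absolute terms T_C = 271.05 K and T_H = 295.15 K, so ΔT = 24.10 K.
COP_Carnot = T_H/ΔT = 295.15/24.10 = 12.25.
η_II = COP_actual/COP_Carnot = 5.250/12.25 = 0.4287.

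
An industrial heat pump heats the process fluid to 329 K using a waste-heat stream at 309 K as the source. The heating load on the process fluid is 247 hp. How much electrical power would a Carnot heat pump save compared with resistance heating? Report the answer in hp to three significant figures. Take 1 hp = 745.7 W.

The reservoir spacing is ΔT = 329 − 309 = 20.00 K.
COP_Carnot = T_H/ΔT = 329.00/20.00 = 16.45.
Resistance heating needs Ẇ_res = Q̇_H = 247.0 hp; the reversible heat pump needs only Ẇ_hp = Q̇_H/COP = 15.02 hp.
Saving = 247.0 − 15.02 = 232.0 hp.

232 hp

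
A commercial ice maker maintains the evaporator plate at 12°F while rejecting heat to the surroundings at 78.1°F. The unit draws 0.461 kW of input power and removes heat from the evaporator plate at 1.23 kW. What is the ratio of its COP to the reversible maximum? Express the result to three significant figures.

COP_actual = Q̇_C/Ẇ = 1.230/0.4610 = 2.668.
In absolute terms T_C = 262.04 K and T_H = 298.76 K, so ΔT = 36.72 K.
COP_Carnot = T_C/ΔT = 262.04/36.72 = 7.136.
η_II = COP_actual/COP_Carnot = 2.668/7.136 = 0.3739.

0.374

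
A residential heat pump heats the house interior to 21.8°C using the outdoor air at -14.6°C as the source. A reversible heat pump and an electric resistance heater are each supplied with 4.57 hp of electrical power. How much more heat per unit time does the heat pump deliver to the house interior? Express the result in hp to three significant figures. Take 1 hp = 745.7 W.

In absolute terms T_C = 258.55 K and T_H = 294.95 K, so ΔT = 36.40 K.
COP_Carnot = T_H/ΔT = 294.95/36.40 = 8.103.
The heat pump delivers Q̇_H = COP × Ẇ = 37.03 hp; the resistance heater delivers Ẇ = 4.570 hp.
Extra = (COP − 1)·Ẇ = 32.46 hp.

32.5 hp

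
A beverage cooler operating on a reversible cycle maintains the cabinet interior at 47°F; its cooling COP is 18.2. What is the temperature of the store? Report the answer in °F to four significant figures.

74.84 °F

COP_R = T_C/(T_H − T_C) gives T_H − T_C = T_C/COP.
With T_C = 281.48 K, T_H = 281.48 × (1 + 1/18.2) = 296.95 K.
Converting, 296.95 K = 74.84°F.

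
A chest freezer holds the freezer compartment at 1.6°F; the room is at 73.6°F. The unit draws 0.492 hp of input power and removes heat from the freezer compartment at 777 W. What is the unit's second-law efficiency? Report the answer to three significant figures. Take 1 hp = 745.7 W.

0.331

Converting, Q̇_C = 777.0 W = 1.042 hp, so COP_actual = Q̇_C/Ẇ = 1.042/0.4920 = 2.118.
In absolute terms T_C = 256.26 K and T_H = 296.26 K, so ΔT = 40.00 K.
COP_Carnot = T_C/ΔT = 256.26/40.00 = 6.407.
η_II = COP_actual/COP_Carnot = 2.118/6.407 = 0.3306.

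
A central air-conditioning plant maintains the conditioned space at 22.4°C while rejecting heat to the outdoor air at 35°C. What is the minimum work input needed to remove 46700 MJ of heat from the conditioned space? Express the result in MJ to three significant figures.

1990 MJ

In absolute terms T_C = 295.55 K and T_H = 308.15 K, so ΔT = 12.60 K.
The reversible limit is COP_R = T_C/ΔT = 23.46, so W_min = Q_C/COP = Q_C·ΔT/T_C.
W_min = 46700 × 12.60/295.55 = 1991 MJ.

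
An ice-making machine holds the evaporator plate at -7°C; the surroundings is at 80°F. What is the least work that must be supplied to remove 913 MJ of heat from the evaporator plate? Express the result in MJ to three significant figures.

In absolute terms T_C = 266.15 K and T_H = 299.82 K, so ΔT = 33.67 K.
The reversible limit is COP_R = T_C/ΔT = 7.905, so W_min = Q_C/COP = Q_C·ΔT/T_C.
W_min = 913.0 × 33.67/266.15 = 115.5 MJ.

115 MJ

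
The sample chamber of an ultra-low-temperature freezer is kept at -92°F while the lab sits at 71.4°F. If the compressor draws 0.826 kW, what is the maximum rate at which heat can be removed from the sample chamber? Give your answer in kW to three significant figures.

1.86 kW

In absolute terms T_C = 204.26 K and T_H = 295.04 K, so ΔT = 90.78 K.
COP_Carnot = T_C/ΔT = 204.26/90.78 = 2.250.
Q̇_max = COP_Carnot × Ẇ = 2.250 × 0.8260 kW = 1.859 kW.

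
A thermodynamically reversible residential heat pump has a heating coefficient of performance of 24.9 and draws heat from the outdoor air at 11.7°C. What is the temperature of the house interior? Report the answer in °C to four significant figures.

COP_HP = T_H/(T_H − T_C) rearranges to T_H = COP·T_C/(COP − 1).
With T_C = 284.85 K, T_H = 24.9 × 284.85/23.90 = 296.77 K.
Converting, 296.77 K = 23.62°C.

23.62 °C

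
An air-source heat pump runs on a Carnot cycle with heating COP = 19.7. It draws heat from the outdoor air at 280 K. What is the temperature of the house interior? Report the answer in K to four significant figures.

COP_HP = T_H/(T_H − T_C) rearranges to T_H = COP·T_C/(COP − 1).
With T_C = 280.00 K, T_H = 19.7 × 280.00/18.70 = 294.97 K.

295.0 K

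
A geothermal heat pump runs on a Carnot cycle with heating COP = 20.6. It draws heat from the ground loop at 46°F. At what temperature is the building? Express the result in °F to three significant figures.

COP_HP = T_H/(T_H − T_C) rearranges to T_H = COP·T_C/(COP − 1).
With T_C = 280.93 K, T_H = 20.6 × 280.93/19.60 = 295.26 K.
Converting, 295.26 K = 71.80°F.

71.8 °F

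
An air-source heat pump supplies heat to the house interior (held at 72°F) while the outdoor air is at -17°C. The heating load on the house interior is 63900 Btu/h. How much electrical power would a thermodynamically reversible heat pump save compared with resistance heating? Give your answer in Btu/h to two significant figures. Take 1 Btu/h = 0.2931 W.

In absolute terms T_C = 256.15 K and T_H = 295.37 K, so ΔT = 39.22 K.
COP_Carnot = T_H/ΔT = 295.37/39.22 = 7.531.
Resistance heating needs Ẇ_res = Q̇_H = 63900 Btu/h; the reversible heat pump needs only Ẇ_hp = Q̇_H/COP = 8485 Btu/h.
Saving = 63900 − 8485 = 55410 Btu/h.

55000 Btu/h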